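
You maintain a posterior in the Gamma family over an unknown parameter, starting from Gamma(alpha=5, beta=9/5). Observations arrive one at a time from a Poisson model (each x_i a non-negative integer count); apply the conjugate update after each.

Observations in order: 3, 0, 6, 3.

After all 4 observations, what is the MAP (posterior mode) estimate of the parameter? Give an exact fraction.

obs 1: x=3 → posterior Gamma(8, 14/5)
obs 2: x=0 → posterior Gamma(8, 19/5)
obs 3: x=6 → posterior Gamma(14, 24/5)
obs 4: x=3 → posterior Gamma(17, 29/5)

80/29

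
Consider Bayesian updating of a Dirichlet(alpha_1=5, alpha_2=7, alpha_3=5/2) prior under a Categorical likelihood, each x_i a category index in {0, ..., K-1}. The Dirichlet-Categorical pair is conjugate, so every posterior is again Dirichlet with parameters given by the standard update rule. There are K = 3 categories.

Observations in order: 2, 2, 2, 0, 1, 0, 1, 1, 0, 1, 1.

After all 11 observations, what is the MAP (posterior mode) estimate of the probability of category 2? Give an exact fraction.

obs 1: x=2 → posterior Dirichlet(5, 7, 7/2)
obs 2: x=2 → posterior Dirichlet(5, 7, 9/2)
obs 3: x=2 → posterior Dirichlet(5, 7, 11/2)
obs 4: x=0 → posterior Dirichlet(6, 7, 11/2)
obs 5: x=1 → posterior Dirichlet(6, 8, 11/2)
obs 6: x=0 → posterior Dirichlet(7, 8, 11/2)
obs 7: x=1 → posterior Dirichlet(7, 9, 11/2)
obs 8: x=1 → posterior Dirichlet(7, 10, 11/2)
obs 9: x=0 → posterior Dirichlet(8, 10, 11/2)
obs 10: x=1 → posterior Dirichlet(8, 11, 11/2)
obs 11: x=1 → posterior Dirichlet(8, 12, 11/2)

1/5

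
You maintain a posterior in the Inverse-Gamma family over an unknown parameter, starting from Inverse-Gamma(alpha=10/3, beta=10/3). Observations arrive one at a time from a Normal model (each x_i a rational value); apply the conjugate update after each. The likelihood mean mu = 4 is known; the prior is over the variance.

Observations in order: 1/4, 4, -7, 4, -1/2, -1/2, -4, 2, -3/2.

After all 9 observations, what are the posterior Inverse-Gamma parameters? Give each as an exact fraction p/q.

obs 1: x=1/4 → posterior Inverse-Gamma(23/6, 995/96)
obs 2: x=4 → posterior Inverse-Gamma(13/3, 995/96)
obs 3: x=-7 → posterior Inverse-Gamma(29/6, 6803/96)
obs 4: x=4 → posterior Inverse-Gamma(16/3, 6803/96)
obs 5: x=-1/2 → posterior Inverse-Gamma(35/6, 7775/96)
obs 6: x=-1/2 → posterior Inverse-Gamma(19/3, 8747/96)
obs 7: x=-4 → posterior Inverse-Gamma(41/6, 11819/96)
obs 8: x=2 → posterior Inverse-Gamma(22/3, 12011/96)
obs 9: x=-3/2 → posterior Inverse-Gamma(47/6, 13463/96)

alpha=47/6, beta=13463/96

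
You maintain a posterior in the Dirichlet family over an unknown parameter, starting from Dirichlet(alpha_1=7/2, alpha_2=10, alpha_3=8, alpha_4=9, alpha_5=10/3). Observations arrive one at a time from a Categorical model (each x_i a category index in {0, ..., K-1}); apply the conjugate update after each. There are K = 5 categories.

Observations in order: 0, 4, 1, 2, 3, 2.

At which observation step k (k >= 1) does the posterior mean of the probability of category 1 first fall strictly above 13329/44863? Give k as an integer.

k = 3

obs 1: x=0 → posterior Dirichlet(9/2, 10, 8, 9, 10/3)
obs 2: x=4 → posterior Dirichlet(9/2, 10, 8, 9, 13/3)
obs 3: x=1 → posterior Dirichlet(9/2, 11, 8, 9, 13/3)
obs 4: x=2 → posterior Dirichlet(9/2, 11, 9, 9, 13/3)
obs 5: x=3 → posterior Dirichlet(9/2, 11, 9, 10, 13/3)
obs 6: x=2 → posterior Dirichlet(9/2, 11, 10, 10, 13/3)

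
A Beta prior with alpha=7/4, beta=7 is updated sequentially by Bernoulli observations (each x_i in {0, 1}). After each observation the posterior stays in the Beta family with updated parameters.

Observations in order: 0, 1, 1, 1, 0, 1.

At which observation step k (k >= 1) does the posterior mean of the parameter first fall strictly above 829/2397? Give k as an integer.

k = 4

obs 1: x=0 → posterior Beta(7/4, 8)
obs 2: x=1 → posterior Beta(11/4, 8)
obs 3: x=1 → posterior Beta(15/4, 8)
obs 4: x=1 → posterior Beta(19/4, 8)
obs 5: x=0 → posterior Beta(19/4, 9)
obs 6: x=1 → posterior Beta(23/4, 9)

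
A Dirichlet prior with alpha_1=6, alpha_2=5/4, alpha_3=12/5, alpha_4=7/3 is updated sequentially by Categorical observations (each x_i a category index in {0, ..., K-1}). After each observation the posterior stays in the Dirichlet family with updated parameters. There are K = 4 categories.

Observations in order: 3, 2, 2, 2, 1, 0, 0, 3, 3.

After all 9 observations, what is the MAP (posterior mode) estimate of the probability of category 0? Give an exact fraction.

420/1019

obs 1: x=3 → posterior Dirichlet(6, 5/4, 12/5, 10/3)
obs 2: x=2 → posterior Dirichlet(6, 5/4, 17/5, 10/3)
obs 3: x=2 → posterior Dirichlet(6, 5/4, 22/5, 10/3)
obs 4: x=2 → posterior Dirichlet(6, 5/4, 27/5, 10/3)
obs 5: x=1 → posterior Dirichlet(6, 9/4, 27/5, 10/3)
obs 6: x=0 → posterior Dirichlet(7, 9/4, 27/5, 10/3)
obs 7: x=0 → posterior Dirichlet(8, 9/4, 27/5, 10/3)
obs 8: x=3 → posterior Dirichlet(8, 9/4, 27/5, 13/3)
obs 9: x=3 → posterior Dirichlet(8, 9/4, 27/5, 16/3)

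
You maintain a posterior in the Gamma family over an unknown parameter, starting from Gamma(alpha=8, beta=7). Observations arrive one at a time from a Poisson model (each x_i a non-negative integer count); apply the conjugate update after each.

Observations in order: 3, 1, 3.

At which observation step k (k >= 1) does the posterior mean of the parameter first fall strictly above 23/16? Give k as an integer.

obs 1: x=3 → posterior Gamma(11, 8)
obs 2: x=1 → posterior Gamma(12, 9)
obs 3: x=3 → posterior Gamma(15, 10)

k = 3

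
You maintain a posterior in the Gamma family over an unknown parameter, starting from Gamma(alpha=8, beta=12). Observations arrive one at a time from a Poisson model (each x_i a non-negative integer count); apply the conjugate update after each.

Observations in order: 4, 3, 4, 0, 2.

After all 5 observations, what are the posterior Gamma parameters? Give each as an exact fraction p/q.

obs 1: x=4 → posterior Gamma(12, 13)
obs 2: x=3 → posterior Gamma(15, 14)
obs 3: x=4 → posterior Gamma(19, 15)
obs 4: x=0 → posterior Gamma(19, 16)
obs 5: x=2 → posterior Gamma(21, 17)

alpha=21, beta=17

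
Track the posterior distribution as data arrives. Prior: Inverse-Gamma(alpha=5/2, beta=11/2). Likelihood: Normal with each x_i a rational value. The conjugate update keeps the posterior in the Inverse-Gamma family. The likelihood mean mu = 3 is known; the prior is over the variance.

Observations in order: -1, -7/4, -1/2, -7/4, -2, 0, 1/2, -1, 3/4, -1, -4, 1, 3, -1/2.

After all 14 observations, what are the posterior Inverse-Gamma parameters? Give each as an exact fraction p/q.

obs 1: x=-1 → posterior Inverse-Gamma(3, 27/2)
obs 2: x=-7/4 → posterior Inverse-Gamma(7/2, 793/32)
obs 3: x=-1/2 → posterior Inverse-Gamma(4, 989/32)
obs 4: x=-7/4 → posterior Inverse-Gamma(9/2, 675/16)
obs 5: x=-2 → posterior Inverse-Gamma(5, 875/16)
obs 6: x=0 → posterior Inverse-Gamma(11/2, 947/16)
obs 7: x=1/2 → posterior Inverse-Gamma(6, 997/16)
obs 8: x=-1 → posterior Inverse-Gamma(13/2, 1125/16)
obs 9: x=3/4 → posterior Inverse-Gamma(7, 2331/32)
obs 10: x=-1 → posterior Inverse-Gamma(15/2, 2587/32)
obs 11: x=-4 → posterior Inverse-Gamma(8, 3371/32)
obs 12: x=1 → posterior Inverse-Gamma(17/2, 3435/32)
obs 13: x=3 → posterior Inverse-Gamma(9, 3435/32)
obs 14: x=-1/2 → posterior Inverse-Gamma(19/2, 3631/32)

alpha=19/2, beta=3631/32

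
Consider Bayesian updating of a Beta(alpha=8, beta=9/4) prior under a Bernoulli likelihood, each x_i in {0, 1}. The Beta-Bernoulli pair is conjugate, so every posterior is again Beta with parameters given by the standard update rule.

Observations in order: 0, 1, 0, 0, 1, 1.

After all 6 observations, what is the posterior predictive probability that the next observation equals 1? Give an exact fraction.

44/65

obs 1: x=0 → posterior Beta(8, 13/4)
obs 2: x=1 → posterior Beta(9, 13/4)
obs 3: x=0 → posterior Beta(9, 17/4)
obs 4: x=0 → posterior Beta(9, 21/4)
obs 5: x=1 → posterior Beta(10, 21/4)
obs 6: x=1 → posterior Beta(11, 21/4)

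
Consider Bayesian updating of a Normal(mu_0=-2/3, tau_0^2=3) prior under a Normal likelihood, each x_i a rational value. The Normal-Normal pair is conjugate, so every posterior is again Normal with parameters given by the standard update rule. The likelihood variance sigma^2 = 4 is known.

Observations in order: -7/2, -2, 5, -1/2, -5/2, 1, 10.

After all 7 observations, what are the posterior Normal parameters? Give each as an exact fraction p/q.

mu_0=119/150, tau_0^2=12/25

obs 1: x=-7/2 → posterior Normal(-79/42, 12/7)
obs 2: x=-2 → posterior Normal(-23/12, 6/5)
obs 3: x=5 → posterior Normal(-25/78, 12/13)
obs 4: x=-1/2 → posterior Normal(-17/48, 3/4)
obs 5: x=-5/2 → posterior Normal(-79/114, 12/19)
obs 6: x=1 → posterior Normal(-61/132, 6/11)
obs 7: x=10 → posterior Normal(119/150, 12/25)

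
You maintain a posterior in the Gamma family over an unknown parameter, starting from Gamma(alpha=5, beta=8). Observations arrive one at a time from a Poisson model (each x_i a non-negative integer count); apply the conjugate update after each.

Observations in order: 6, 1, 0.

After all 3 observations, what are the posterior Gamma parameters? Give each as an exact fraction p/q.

obs 1: x=6 → posterior Gamma(11, 9)
obs 2: x=1 → posterior Gamma(12, 10)
obs 3: x=0 → posterior Gamma(12, 11)

alpha=12, beta=11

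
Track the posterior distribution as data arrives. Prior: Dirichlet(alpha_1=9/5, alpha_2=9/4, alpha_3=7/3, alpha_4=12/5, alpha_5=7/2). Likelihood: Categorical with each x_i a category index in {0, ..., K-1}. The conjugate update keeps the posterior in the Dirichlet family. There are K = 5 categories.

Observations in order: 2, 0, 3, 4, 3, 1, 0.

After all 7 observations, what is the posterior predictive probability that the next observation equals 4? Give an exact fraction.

270/1157

obs 1: x=2 → posterior Dirichlet(9/5, 9/4, 10/3, 12/5, 7/2)
obs 2: x=0 → posterior Dirichlet(14/5, 9/4, 10/3, 12/5, 7/2)
obs 3: x=3 → posterior Dirichlet(14/5, 9/4, 10/3, 17/5, 7/2)
obs 4: x=4 → posterior Dirichlet(14/5, 9/4, 10/3, 17/5, 9/2)
obs 5: x=3 → posterior Dirichlet(14/5, 9/4, 10/3, 22/5, 9/2)
obs 6: x=1 → posterior Dirichlet(14/5, 13/4, 10/3, 22/5, 9/2)
obs 7: x=0 → posterior Dirichlet(19/5, 13/4, 10/3, 22/5, 9/2)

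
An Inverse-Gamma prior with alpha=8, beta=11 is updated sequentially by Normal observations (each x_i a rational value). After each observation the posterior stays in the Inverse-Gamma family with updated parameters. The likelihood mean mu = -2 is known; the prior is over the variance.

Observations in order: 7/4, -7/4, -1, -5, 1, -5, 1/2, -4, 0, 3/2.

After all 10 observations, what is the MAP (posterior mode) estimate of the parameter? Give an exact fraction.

obs 1: x=7/4 → posterior Inverse-Gamma(17/2, 577/32)
obs 2: x=-7/4 → posterior Inverse-Gamma(9, 289/16)
obs 3: x=-1 → posterior Inverse-Gamma(19/2, 297/16)
obs 4: x=-5 → posterior Inverse-Gamma(10, 369/16)
obs 5: x=1 → posterior Inverse-Gamma(21/2, 441/16)
obs 6: x=-5 → posterior Inverse-Gamma(11, 513/16)
obs 7: x=1/2 → posterior Inverse-Gamma(23/2, 563/16)
obs 8: x=-4 → posterior Inverse-Gamma(12, 595/16)
obs 9: x=0 → posterior Inverse-Gamma(25/2, 627/16)
obs 10: x=3/2 → posterior Inverse-Gamma(13, 725/16)

725/224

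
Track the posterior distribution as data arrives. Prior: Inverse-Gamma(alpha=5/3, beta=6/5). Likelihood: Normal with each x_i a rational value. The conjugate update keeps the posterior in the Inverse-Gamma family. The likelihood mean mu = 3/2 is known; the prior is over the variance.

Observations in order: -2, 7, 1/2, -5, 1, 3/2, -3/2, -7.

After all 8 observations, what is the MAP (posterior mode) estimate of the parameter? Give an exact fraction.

10179/800

obs 1: x=-2 → posterior Inverse-Gamma(13/6, 293/40)
obs 2: x=7 → posterior Inverse-Gamma(8/3, 449/20)
obs 3: x=1/2 → posterior Inverse-Gamma(19/6, 459/20)
obs 4: x=-5 → posterior Inverse-Gamma(11/3, 1763/40)
obs 5: x=1 → posterior Inverse-Gamma(25/6, 221/5)
obs 6: x=3/2 → posterior Inverse-Gamma(14/3, 221/5)
obs 7: x=-3/2 → posterior Inverse-Gamma(31/6, 487/10)
obs 8: x=-7 → posterior Inverse-Gamma(17/3, 3393/40)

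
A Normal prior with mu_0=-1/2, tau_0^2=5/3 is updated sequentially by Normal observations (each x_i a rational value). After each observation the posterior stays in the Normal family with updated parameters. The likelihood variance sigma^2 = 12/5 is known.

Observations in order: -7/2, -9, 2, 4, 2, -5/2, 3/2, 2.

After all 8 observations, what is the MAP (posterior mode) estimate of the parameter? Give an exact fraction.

-211/472

obs 1: x=-7/2 → posterior Normal(-211/122, 60/61)
obs 2: x=-9 → posterior Normal(-661/172, 30/43)
obs 3: x=2 → posterior Normal(-187/74, 20/37)
obs 4: x=4 → posterior Normal(-361/272, 15/34)
obs 5: x=2 → posterior Normal(-261/322, 60/161)
obs 6: x=-5/2 → posterior Normal(-193/186, 10/31)
obs 7: x=3/2 → posterior Normal(-311/422, 60/211)
obs 8: x=2 → posterior Normal(-211/472, 15/59)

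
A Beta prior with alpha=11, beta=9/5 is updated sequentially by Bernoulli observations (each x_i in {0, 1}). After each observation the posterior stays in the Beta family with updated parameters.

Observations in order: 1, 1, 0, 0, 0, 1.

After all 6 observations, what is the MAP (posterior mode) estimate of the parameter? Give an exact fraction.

65/84

obs 1: x=1 → posterior Beta(12, 9/5)
obs 2: x=1 → posterior Beta(13, 9/5)
obs 3: x=0 → posterior Beta(13, 14/5)
obs 4: x=0 → posterior Beta(13, 19/5)
obs 5: x=0 → posterior Beta(13, 24/5)
obs 6: x=1 → posterior Beta(14, 24/5)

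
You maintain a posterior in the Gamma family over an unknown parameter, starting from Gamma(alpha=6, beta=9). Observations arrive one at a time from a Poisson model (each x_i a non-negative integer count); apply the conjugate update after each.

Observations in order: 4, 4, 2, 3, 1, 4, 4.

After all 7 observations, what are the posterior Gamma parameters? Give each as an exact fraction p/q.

alpha=28, beta=16

obs 1: x=4 → posterior Gamma(10, 10)
obs 2: x=4 → posterior Gamma(14, 11)
obs 3: x=2 → posterior Gamma(16, 12)
obs 4: x=3 → posterior Gamma(19, 13)
obs 5: x=1 → posterior Gamma(20, 14)
obs 6: x=4 → posterior Gamma(24, 15)
obs 7: x=4 → posterior Gamma(28, 16)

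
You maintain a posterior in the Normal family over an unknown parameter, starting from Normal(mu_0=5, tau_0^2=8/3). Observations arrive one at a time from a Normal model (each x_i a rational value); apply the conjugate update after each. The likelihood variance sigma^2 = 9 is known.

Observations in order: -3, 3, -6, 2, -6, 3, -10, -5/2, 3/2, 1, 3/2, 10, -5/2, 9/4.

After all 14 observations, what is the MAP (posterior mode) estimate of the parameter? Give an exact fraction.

89/139

obs 1: x=-3 → posterior Normal(111/35, 72/35)
obs 2: x=3 → posterior Normal(135/43, 72/43)
obs 3: x=-6 → posterior Normal(29/17, 24/17)
obs 4: x=2 → posterior Normal(103/59, 72/59)
obs 5: x=-6 → posterior Normal(55/67, 72/67)
obs 6: x=3 → posterior Normal(79/75, 24/25)
obs 7: x=-10 → posterior Normal(-1/83, 72/83)
obs 8: x=-5/2 → posterior Normal(-3/13, 72/91)
obs 9: x=3/2 → posterior Normal(-1/11, 8/11)
obs 10: x=1 → posterior Normal(-1/107, 72/107)
obs 11: x=3/2 → posterior Normal(11/115, 72/115)
obs 12: x=10 → posterior Normal(91/123, 24/41)
obs 13: x=-5/2 → posterior Normal(71/131, 72/131)
obs 14: x=9/4 → posterior Normal(89/139, 72/139)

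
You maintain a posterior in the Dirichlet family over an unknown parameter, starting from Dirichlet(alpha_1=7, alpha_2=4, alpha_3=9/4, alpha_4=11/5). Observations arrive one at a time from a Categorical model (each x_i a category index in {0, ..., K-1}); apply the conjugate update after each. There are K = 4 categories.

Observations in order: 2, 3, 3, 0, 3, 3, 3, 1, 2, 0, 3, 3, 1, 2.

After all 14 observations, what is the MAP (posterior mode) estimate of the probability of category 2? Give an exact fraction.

obs 1: x=2 → posterior Dirichlet(7, 4, 13/4, 11/5)
obs 2: x=3 → posterior Dirichlet(7, 4, 13/4, 16/5)
obs 3: x=3 → posterior Dirichlet(7, 4, 13/4, 21/5)
obs 4: x=0 → posterior Dirichlet(8, 4, 13/4, 21/5)
obs 5: x=3 → posterior Dirichlet(8, 4, 13/4, 26/5)
obs 6: x=3 → posterior Dirichlet(8, 4, 13/4, 31/5)
obs 7: x=3 → posterior Dirichlet(8, 4, 13/4, 36/5)
obs 8: x=1 → posterior Dirichlet(8, 5, 13/4, 36/5)
obs 9: x=2 → posterior Dirichlet(8, 5, 17/4, 36/5)
obs 10: x=0 → posterior Dirichlet(9, 5, 17/4, 36/5)
obs 11: x=3 → posterior Dirichlet(9, 5, 17/4, 41/5)
obs 12: x=3 → posterior Dirichlet(9, 5, 17/4, 46/5)
obs 13: x=1 → posterior Dirichlet(9, 6, 17/4, 46/5)
obs 14: x=2 → posterior Dirichlet(9, 6, 21/4, 46/5)

85/509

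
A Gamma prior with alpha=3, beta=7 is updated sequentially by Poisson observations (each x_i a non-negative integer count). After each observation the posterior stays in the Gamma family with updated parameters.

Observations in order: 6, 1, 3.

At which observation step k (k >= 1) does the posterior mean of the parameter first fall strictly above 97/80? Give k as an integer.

k = 3

obs 1: x=6 → posterior Gamma(9, 8)
obs 2: x=1 → posterior Gamma(10, 9)
obs 3: x=3 → posterior Gamma(13, 10)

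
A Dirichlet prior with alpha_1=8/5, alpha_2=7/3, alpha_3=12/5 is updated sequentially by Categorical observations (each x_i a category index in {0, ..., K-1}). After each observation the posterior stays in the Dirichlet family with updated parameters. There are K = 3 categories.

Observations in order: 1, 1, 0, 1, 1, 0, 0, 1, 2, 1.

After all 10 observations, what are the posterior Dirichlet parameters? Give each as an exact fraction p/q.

obs 1: x=1 → posterior Dirichlet(8/5, 10/3, 12/5)
obs 2: x=1 → posterior Dirichlet(8/5, 13/3, 12/5)
obs 3: x=0 → posterior Dirichlet(13/5, 13/3, 12/5)
obs 4: x=1 → posterior Dirichlet(13/5, 16/3, 12/5)
obs 5: x=1 → posterior Dirichlet(13/5, 19/3, 12/5)
obs 6: x=0 → posterior Dirichlet(18/5, 19/3, 12/5)
obs 7: x=0 → posterior Dirichlet(23/5, 19/3, 12/5)
obs 8: x=1 → posterior Dirichlet(23/5, 22/3, 12/5)
obs 9: x=2 → posterior Dirichlet(23/5, 22/3, 17/5)
obs 10: x=1 → posterior Dirichlet(23/5, 25/3, 17/5)

alpha_1=23/5, alpha_2=25/3, alpha_3=17/5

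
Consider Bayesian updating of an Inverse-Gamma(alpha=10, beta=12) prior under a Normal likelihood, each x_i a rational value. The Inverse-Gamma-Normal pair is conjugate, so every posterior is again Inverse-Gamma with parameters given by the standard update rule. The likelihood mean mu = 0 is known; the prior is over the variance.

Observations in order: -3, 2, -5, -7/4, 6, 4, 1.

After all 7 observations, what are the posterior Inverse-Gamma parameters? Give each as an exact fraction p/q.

alpha=27/2, beta=1889/32

obs 1: x=-3 → posterior Inverse-Gamma(21/2, 33/2)
obs 2: x=2 → posterior Inverse-Gamma(11, 37/2)
obs 3: x=-5 → posterior Inverse-Gamma(23/2, 31)
obs 4: x=-7/4 → posterior Inverse-Gamma(12, 1041/32)
obs 5: x=6 → posterior Inverse-Gamma(25/2, 1617/32)
obs 6: x=4 → posterior Inverse-Gamma(13, 1873/32)
obs 7: x=1 → posterior Inverse-Gamma(27/2, 1889/32)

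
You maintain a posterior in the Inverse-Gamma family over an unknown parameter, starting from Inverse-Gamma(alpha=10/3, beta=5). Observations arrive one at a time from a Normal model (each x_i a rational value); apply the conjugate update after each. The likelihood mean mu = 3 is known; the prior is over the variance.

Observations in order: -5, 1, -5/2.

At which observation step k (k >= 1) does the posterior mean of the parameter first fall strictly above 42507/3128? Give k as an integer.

k = 3

obs 1: x=-5 → posterior Inverse-Gamma(23/6, 37)
obs 2: x=1 → posterior Inverse-Gamma(13/3, 39)
obs 3: x=-5/2 → posterior Inverse-Gamma(29/6, 433/8)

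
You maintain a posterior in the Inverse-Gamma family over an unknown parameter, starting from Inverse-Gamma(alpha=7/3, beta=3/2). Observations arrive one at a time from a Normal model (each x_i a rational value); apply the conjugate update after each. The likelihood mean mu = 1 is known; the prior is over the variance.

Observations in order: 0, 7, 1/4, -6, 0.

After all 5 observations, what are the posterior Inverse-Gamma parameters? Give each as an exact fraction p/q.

obs 1: x=0 → posterior Inverse-Gamma(17/6, 2)
obs 2: x=7 → posterior Inverse-Gamma(10/3, 20)
obs 3: x=1/4 → posterior Inverse-Gamma(23/6, 649/32)
obs 4: x=-6 → posterior Inverse-Gamma(13/3, 1433/32)
obs 5: x=0 → posterior Inverse-Gamma(29/6, 1449/32)

alpha=29/6, beta=1449/32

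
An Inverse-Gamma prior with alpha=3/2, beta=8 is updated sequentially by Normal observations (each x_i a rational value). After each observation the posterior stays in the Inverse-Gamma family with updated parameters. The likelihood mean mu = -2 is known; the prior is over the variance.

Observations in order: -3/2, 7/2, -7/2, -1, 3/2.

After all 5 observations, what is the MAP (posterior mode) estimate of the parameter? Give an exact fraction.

31/5

obs 1: x=-3/2 → posterior Inverse-Gamma(2, 65/8)
obs 2: x=7/2 → posterior Inverse-Gamma(5/2, 93/4)
obs 3: x=-7/2 → posterior Inverse-Gamma(3, 195/8)
obs 4: x=-1 → posterior Inverse-Gamma(7/2, 199/8)
obs 5: x=3/2 → posterior Inverse-Gamma(4, 31)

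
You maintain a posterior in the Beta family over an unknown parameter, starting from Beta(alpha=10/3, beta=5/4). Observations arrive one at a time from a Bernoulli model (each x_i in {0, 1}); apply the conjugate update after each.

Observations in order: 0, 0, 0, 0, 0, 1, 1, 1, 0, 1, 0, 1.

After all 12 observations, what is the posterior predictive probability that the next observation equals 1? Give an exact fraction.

obs 1: x=0 → posterior Beta(10/3, 9/4)
obs 2: x=0 → posterior Beta(10/3, 13/4)
obs 3: x=0 → posterior Beta(10/3, 17/4)
obs 4: x=0 → posterior Beta(10/3, 21/4)
obs 5: x=0 → posterior Beta(10/3, 25/4)
obs 6: x=1 → posterior Beta(13/3, 25/4)
obs 7: x=1 → posterior Beta(16/3, 25/4)
obs 8: x=1 → posterior Beta(19/3, 25/4)
obs 9: x=0 → posterior Beta(19/3, 29/4)
obs 10: x=1 → posterior Beta(22/3, 29/4)
obs 11: x=0 → posterior Beta(22/3, 33/4)
obs 12: x=1 → posterior Beta(25/3, 33/4)

100/199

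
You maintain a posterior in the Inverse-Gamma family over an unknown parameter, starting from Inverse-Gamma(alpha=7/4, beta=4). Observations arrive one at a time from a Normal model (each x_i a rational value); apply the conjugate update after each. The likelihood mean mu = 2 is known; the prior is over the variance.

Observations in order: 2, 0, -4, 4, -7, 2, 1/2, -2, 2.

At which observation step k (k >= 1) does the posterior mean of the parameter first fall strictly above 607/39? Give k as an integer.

obs 1: x=2 → posterior Inverse-Gamma(9/4, 4)
obs 2: x=0 → posterior Inverse-Gamma(11/4, 6)
obs 3: x=-4 → posterior Inverse-Gamma(13/4, 24)
obs 4: x=4 → posterior Inverse-Gamma(15/4, 26)
obs 5: x=-7 → posterior Inverse-Gamma(17/4, 133/2)
obs 6: x=2 → posterior Inverse-Gamma(19/4, 133/2)
obs 7: x=1/2 → posterior Inverse-Gamma(21/4, 541/8)
obs 8: x=-2 → posterior Inverse-Gamma(23/4, 605/8)
obs 9: x=2 → posterior Inverse-Gamma(25/4, 605/8)

k = 5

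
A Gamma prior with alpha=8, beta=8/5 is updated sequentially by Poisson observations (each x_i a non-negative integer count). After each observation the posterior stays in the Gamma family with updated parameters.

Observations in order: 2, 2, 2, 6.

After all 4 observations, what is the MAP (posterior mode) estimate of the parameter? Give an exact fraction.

95/28

obs 1: x=2 → posterior Gamma(10, 13/5)
obs 2: x=2 → posterior Gamma(12, 18/5)
obs 3: x=2 → posterior Gamma(14, 23/5)
obs 4: x=6 → posterior Gamma(20, 28/5)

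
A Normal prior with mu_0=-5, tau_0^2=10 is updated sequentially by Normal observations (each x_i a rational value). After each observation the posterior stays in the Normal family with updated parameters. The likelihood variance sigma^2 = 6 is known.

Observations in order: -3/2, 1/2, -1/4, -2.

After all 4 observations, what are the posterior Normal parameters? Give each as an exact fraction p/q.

mu_0=-125/92, tau_0^2=30/23

obs 1: x=-3/2 → posterior Normal(-45/16, 15/4)
obs 2: x=1/2 → posterior Normal(-20/13, 30/13)
obs 3: x=-1/4 → posterior Normal(-85/72, 5/3)
obs 4: x=-2 → posterior Normal(-125/92, 30/23)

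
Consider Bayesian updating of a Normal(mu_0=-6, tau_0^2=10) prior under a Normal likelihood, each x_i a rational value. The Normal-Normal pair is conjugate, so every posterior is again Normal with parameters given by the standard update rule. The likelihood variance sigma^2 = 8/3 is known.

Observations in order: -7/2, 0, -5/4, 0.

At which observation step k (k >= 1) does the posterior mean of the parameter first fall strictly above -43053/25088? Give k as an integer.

obs 1: x=-7/2 → posterior Normal(-153/38, 40/19)
obs 2: x=0 → posterior Normal(-9/4, 20/17)
obs 3: x=-5/4 → posterior Normal(-381/196, 40/49)
obs 4: x=0 → posterior Normal(-381/256, 5/8)

k = 4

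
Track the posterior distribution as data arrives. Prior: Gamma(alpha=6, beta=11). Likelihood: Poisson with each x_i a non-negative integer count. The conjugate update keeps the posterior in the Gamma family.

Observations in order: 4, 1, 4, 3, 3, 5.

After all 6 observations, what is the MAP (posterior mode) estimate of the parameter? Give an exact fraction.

obs 1: x=4 → posterior Gamma(10, 12)
obs 2: x=1 → posterior Gamma(11, 13)
obs 3: x=4 → posterior Gamma(15, 14)
obs 4: x=3 → posterior Gamma(18, 15)
obs 5: x=3 → posterior Gamma(21, 16)
obs 6: x=5 → posterior Gamma(26, 17)

25/17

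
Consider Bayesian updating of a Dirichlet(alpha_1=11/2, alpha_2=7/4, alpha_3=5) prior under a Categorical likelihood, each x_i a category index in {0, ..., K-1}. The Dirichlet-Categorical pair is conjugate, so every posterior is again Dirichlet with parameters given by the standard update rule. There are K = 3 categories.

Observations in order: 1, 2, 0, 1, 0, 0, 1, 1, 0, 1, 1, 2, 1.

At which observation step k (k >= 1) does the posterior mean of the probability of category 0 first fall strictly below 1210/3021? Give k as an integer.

obs 1: x=1 → posterior Dirichlet(11/2, 11/4, 5)
obs 2: x=2 → posterior Dirichlet(11/2, 11/4, 6)
obs 3: x=0 → posterior Dirichlet(13/2, 11/4, 6)
obs 4: x=1 → posterior Dirichlet(13/2, 15/4, 6)
obs 5: x=0 → posterior Dirichlet(15/2, 15/4, 6)
obs 6: x=0 → posterior Dirichlet(17/2, 15/4, 6)
obs 7: x=1 → posterior Dirichlet(17/2, 19/4, 6)
obs 8: x=1 → posterior Dirichlet(17/2, 23/4, 6)
obs 9: x=0 → posterior Dirichlet(19/2, 23/4, 6)
obs 10: x=1 → posterior Dirichlet(19/2, 27/4, 6)
obs 11: x=1 → posterior Dirichlet(19/2, 31/4, 6)
obs 12: x=2 → posterior Dirichlet(19/2, 31/4, 7)
obs 13: x=1 → posterior Dirichlet(19/2, 35/4, 7)

k = 2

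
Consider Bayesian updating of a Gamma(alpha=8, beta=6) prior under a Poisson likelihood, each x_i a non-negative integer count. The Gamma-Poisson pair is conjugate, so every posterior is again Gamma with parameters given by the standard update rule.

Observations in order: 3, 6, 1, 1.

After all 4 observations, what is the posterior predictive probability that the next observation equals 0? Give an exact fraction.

10000000000000000000/61159090448414546291

obs 1: x=3 → posterior Gamma(11, 7)
obs 2: x=6 → posterior Gamma(17, 8)
obs 3: x=1 → posterior Gamma(18, 9)
obs 4: x=1 → posterior Gamma(19, 10)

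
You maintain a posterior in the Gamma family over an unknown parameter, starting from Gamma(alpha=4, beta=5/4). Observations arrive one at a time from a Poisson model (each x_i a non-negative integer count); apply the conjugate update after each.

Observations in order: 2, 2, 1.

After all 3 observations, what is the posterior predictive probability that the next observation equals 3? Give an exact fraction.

417429325269440/2451942503795547

obs 1: x=2 → posterior Gamma(6, 9/4)
obs 2: x=2 → posterior Gamma(8, 13/4)
obs 3: x=1 → posterior Gamma(9, 17/4)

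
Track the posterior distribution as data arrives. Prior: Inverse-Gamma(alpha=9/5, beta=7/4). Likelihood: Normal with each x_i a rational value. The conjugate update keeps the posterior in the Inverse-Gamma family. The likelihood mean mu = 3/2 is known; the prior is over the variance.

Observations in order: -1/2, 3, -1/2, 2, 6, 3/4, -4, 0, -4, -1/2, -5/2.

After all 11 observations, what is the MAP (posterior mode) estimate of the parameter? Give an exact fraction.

9405/1328

obs 1: x=-1/2 → posterior Inverse-Gamma(23/10, 15/4)
obs 2: x=3 → posterior Inverse-Gamma(14/5, 39/8)
obs 3: x=-1/2 → posterior Inverse-Gamma(33/10, 55/8)
obs 4: x=2 → posterior Inverse-Gamma(19/5, 7)
obs 5: x=6 → posterior Inverse-Gamma(43/10, 137/8)
obs 6: x=3/4 → posterior Inverse-Gamma(24/5, 557/32)
obs 7: x=-4 → posterior Inverse-Gamma(53/10, 1041/32)
obs 8: x=0 → posterior Inverse-Gamma(29/5, 1077/32)
obs 9: x=-4 → posterior Inverse-Gamma(63/10, 1561/32)
obs 10: x=-1/2 → posterior Inverse-Gamma(34/5, 1625/32)
obs 11: x=-5/2 → posterior Inverse-Gamma(73/10, 1881/32)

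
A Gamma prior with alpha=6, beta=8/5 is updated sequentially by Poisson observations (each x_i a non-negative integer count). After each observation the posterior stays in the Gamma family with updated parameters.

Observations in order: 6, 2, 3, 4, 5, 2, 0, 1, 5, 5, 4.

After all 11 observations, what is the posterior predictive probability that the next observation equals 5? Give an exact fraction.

1127980878585608462893567230798217711380028645071985261095033662302675200336573181040625/9129096753198621279736938041522068503689175697753594106649182406166278667447329542373376

obs 1: x=6 → posterior Gamma(12, 13/5)
obs 2: x=2 → posterior Gamma(14, 18/5)
obs 3: x=3 → posterior Gamma(17, 23/5)
obs 4: x=4 → posterior Gamma(21, 28/5)
obs 5: x=5 → posterior Gamma(26, 33/5)
obs 6: x=2 → posterior Gamma(28, 38/5)
obs 7: x=0 → posterior Gamma(28, 43/5)
obs 8: x=1 → posterior Gamma(29, 48/5)
obs 9: x=5 → posterior Gamma(34, 53/5)
obs 10: x=5 → posterior Gamma(39, 58/5)
obs 11: x=4 → posterior Gamma(43, 63/5)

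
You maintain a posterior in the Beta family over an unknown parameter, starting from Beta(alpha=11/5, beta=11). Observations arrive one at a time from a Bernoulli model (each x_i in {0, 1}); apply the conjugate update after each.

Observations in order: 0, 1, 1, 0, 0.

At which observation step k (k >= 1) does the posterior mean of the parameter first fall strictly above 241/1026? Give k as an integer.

obs 1: x=0 → posterior Beta(11/5, 12)
obs 2: x=1 → posterior Beta(16/5, 12)
obs 3: x=1 → posterior Beta(21/5, 12)
obs 4: x=0 → posterior Beta(21/5, 13)
obs 5: x=0 → posterior Beta(21/5, 14)

k = 3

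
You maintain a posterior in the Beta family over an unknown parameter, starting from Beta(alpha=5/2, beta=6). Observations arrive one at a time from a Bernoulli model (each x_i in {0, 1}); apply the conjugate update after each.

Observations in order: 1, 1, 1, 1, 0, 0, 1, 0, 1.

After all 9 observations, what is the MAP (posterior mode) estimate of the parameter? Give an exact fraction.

obs 1: x=1 → posterior Beta(7/2, 6)
obs 2: x=1 → posterior Beta(9/2, 6)
obs 3: x=1 → posterior Beta(11/2, 6)
obs 4: x=1 → posterior Beta(13/2, 6)
obs 5: x=0 → posterior Beta(13/2, 7)
obs 6: x=0 → posterior Beta(13/2, 8)
obs 7: x=1 → posterior Beta(15/2, 8)
obs 8: x=0 → posterior Beta(15/2, 9)
obs 9: x=1 → posterior Beta(17/2, 9)

15/31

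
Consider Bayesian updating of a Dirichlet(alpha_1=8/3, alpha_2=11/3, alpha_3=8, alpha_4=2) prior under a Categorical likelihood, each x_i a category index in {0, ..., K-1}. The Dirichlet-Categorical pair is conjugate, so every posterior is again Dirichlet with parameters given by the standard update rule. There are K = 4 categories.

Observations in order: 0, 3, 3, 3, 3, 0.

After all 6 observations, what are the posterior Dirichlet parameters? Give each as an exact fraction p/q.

alpha_1=14/3, alpha_2=11/3, alpha_3=8, alpha_4=6

obs 1: x=0 → posterior Dirichlet(11/3, 11/3, 8, 2)
obs 2: x=3 → posterior Dirichlet(11/3, 11/3, 8, 3)
obs 3: x=3 → posterior Dirichlet(11/3, 11/3, 8, 4)
obs 4: x=3 → posterior Dirichlet(11/3, 11/3, 8, 5)
obs 5: x=3 → posterior Dirichlet(11/3, 11/3, 8, 6)
obs 6: x=0 → posterior Dirichlet(14/3, 11/3, 8, 6)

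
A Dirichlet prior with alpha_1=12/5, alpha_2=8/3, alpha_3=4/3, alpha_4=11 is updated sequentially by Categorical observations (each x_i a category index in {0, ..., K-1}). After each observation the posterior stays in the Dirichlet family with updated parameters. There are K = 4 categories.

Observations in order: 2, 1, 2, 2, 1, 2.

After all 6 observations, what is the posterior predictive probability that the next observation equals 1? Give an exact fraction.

obs 1: x=2 → posterior Dirichlet(12/5, 8/3, 7/3, 11)
obs 2: x=1 → posterior Dirichlet(12/5, 11/3, 7/3, 11)
obs 3: x=2 → posterior Dirichlet(12/5, 11/3, 10/3, 11)
obs 4: x=2 → posterior Dirichlet(12/5, 11/3, 13/3, 11)
obs 5: x=1 → posterior Dirichlet(12/5, 14/3, 13/3, 11)
obs 6: x=2 → posterior Dirichlet(12/5, 14/3, 16/3, 11)

70/351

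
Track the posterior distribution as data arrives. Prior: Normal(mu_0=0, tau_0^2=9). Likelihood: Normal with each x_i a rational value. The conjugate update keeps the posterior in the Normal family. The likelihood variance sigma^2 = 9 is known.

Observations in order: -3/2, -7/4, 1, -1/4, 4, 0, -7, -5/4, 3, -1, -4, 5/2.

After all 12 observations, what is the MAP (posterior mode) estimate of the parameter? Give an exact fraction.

-25/52

obs 1: x=-3/2 → posterior Normal(-3/4, 9/2)
obs 2: x=-7/4 → posterior Normal(-13/12, 3)
obs 3: x=1 → posterior Normal(-9/16, 9/4)
obs 4: x=-1/4 → posterior Normal(-1/2, 9/5)
obs 5: x=4 → posterior Normal(1/4, 3/2)
obs 6: x=0 → posterior Normal(3/14, 9/7)
obs 7: x=-7 → posterior Normal(-11/16, 9/8)
obs 8: x=-5/4 → posterior Normal(-3/4, 1)
obs 9: x=3 → posterior Normal(-3/8, 9/10)
obs 10: x=-1 → posterior Normal(-19/44, 9/11)
obs 11: x=-4 → posterior Normal(-35/48, 3/4)
obs 12: x=5/2 → posterior Normal(-25/52, 9/13)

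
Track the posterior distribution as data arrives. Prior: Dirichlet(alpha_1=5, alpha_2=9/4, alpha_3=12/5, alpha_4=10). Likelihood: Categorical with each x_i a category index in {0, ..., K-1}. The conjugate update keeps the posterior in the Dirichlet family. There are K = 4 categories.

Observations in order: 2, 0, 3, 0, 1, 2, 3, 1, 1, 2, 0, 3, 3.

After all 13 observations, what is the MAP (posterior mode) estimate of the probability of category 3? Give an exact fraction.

obs 1: x=2 → posterior Dirichlet(5, 9/4, 17/5, 10)
obs 2: x=0 → posterior Dirichlet(6, 9/4, 17/5, 10)
obs 3: x=3 → posterior Dirichlet(6, 9/4, 17/5, 11)
obs 4: x=0 → posterior Dirichlet(7, 9/4, 17/5, 11)
obs 5: x=1 → posterior Dirichlet(7, 13/4, 17/5, 11)
obs 6: x=2 → posterior Dirichlet(7, 13/4, 22/5, 11)
obs 7: x=3 → posterior Dirichlet(7, 13/4, 22/5, 12)
obs 8: x=1 → posterior Dirichlet(7, 17/4, 22/5, 12)
obs 9: x=1 → posterior Dirichlet(7, 21/4, 22/5, 12)
obs 10: x=2 → posterior Dirichlet(7, 21/4, 27/5, 12)
obs 11: x=0 → posterior Dirichlet(8, 21/4, 27/5, 12)
obs 12: x=3 → posterior Dirichlet(8, 21/4, 27/5, 13)
obs 13: x=3 → posterior Dirichlet(8, 21/4, 27/5, 14)

260/573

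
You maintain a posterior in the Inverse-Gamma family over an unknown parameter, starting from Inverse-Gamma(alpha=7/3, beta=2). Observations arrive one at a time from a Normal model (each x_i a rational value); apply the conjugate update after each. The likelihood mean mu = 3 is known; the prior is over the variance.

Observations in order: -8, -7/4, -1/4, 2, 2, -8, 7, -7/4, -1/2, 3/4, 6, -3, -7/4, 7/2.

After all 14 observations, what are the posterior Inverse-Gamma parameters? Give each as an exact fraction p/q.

alpha=28/3, beta=6477/32

obs 1: x=-8 → posterior Inverse-Gamma(17/6, 125/2)
obs 2: x=-7/4 → posterior Inverse-Gamma(10/3, 2361/32)
obs 3: x=-1/4 → posterior Inverse-Gamma(23/6, 1265/16)
obs 4: x=2 → posterior Inverse-Gamma(13/3, 1273/16)
obs 5: x=2 → posterior Inverse-Gamma(29/6, 1281/16)
obs 6: x=-8 → posterior Inverse-Gamma(16/3, 2249/16)
obs 7: x=7 → posterior Inverse-Gamma(35/6, 2377/16)
obs 8: x=-7/4 → posterior Inverse-Gamma(19/3, 5115/32)
obs 9: x=-1/2 → posterior Inverse-Gamma(41/6, 5311/32)
obs 10: x=3/4 → posterior Inverse-Gamma(22/3, 337/2)
obs 11: x=6 → posterior Inverse-Gamma(47/6, 173)
obs 12: x=-3 → posterior Inverse-Gamma(25/3, 191)
obs 13: x=-7/4 → posterior Inverse-Gamma(53/6, 6473/32)
obs 14: x=7/2 → posterior Inverse-Gamma(28/3, 6477/32)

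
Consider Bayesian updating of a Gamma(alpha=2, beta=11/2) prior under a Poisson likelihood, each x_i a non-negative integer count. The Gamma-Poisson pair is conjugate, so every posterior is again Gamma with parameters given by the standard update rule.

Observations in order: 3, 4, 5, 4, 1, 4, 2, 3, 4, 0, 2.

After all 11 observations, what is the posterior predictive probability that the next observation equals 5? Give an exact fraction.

9776410548466839828954487436874778275765199947486116827968/236350045174045626694664216663020852138288319110870361328125

obs 1: x=3 → posterior Gamma(5, 13/2)
obs 2: x=4 → posterior Gamma(9, 15/2)
obs 3: x=5 → posterior Gamma(14, 17/2)
obs 4: x=4 → posterior Gamma(18, 19/2)
obs 5: x=1 → posterior Gamma(19, 21/2)
obs 6: x=4 → posterior Gamma(23, 23/2)
obs 7: x=2 → posterior Gamma(25, 25/2)
obs 8: x=3 → posterior Gamma(28, 27/2)
obs 9: x=4 → posterior Gamma(32, 29/2)
obs 10: x=0 → posterior Gamma(32, 31/2)
obs 11: x=2 → posterior Gamma(34, 33/2)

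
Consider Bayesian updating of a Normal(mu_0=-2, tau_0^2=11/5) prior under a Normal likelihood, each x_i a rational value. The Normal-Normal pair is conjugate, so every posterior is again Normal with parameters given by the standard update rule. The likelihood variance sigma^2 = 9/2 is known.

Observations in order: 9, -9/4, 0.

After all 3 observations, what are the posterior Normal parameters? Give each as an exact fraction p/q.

mu_0=39/74, tau_0^2=33/37

obs 1: x=9 → posterior Normal(108/67, 99/67)
obs 2: x=-9/4 → posterior Normal(117/178, 99/89)
obs 3: x=0 → posterior Normal(39/74, 33/37)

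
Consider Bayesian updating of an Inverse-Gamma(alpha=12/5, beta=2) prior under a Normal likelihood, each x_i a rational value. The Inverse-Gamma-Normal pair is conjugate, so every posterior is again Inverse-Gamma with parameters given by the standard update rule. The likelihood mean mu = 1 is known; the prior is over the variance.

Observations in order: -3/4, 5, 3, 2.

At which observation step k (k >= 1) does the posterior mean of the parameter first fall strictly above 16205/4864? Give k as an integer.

obs 1: x=-3/4 → posterior Inverse-Gamma(29/10, 113/32)
obs 2: x=5 → posterior Inverse-Gamma(17/5, 369/32)
obs 3: x=3 → posterior Inverse-Gamma(39/10, 433/32)
obs 4: x=2 → posterior Inverse-Gamma(22/5, 449/32)

k = 2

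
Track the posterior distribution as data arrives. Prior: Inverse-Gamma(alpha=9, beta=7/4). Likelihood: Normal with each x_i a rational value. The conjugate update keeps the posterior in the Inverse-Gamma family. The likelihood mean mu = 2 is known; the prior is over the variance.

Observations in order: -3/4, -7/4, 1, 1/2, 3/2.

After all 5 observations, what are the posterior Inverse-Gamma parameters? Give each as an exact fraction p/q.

obs 1: x=-3/4 → posterior Inverse-Gamma(19/2, 177/32)
obs 2: x=-7/4 → posterior Inverse-Gamma(10, 201/16)
obs 3: x=1 → posterior Inverse-Gamma(21/2, 209/16)
obs 4: x=1/2 → posterior Inverse-Gamma(11, 227/16)
obs 5: x=3/2 → posterior Inverse-Gamma(23/2, 229/16)

alpha=23/2, beta=229/16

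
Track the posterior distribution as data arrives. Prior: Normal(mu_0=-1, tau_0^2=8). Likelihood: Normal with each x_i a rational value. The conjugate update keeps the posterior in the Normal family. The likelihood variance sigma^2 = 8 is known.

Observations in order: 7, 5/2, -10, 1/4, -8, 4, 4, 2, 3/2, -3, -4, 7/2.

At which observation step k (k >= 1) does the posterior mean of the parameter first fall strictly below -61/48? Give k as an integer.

obs 1: x=7 → posterior Normal(3, 4)
obs 2: x=5/2 → posterior Normal(17/6, 8/3)
obs 3: x=-10 → posterior Normal(-3/8, 2)
obs 4: x=1/4 → posterior Normal(-1/4, 8/5)
obs 5: x=-8 → posterior Normal(-37/24, 4/3)
obs 6: x=4 → posterior Normal(-3/4, 8/7)
obs 7: x=4 → posterior Normal(-5/32, 1)
obs 8: x=2 → posterior Normal(1/12, 8/9)
obs 9: x=3/2 → posterior Normal(9/40, 4/5)
obs 10: x=-3 → posterior Normal(-3/44, 8/11)
obs 11: x=-4 → posterior Normal(-19/48, 2/3)
obs 12: x=7/2 → posterior Normal(-5/52, 8/13)

k = 5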